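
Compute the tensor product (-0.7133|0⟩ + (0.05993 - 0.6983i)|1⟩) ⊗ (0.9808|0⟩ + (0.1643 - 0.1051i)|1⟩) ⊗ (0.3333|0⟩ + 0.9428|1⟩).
-0.2332|000⟩ - 0.6596|001⟩ + (-0.03906 + 0.02499i)|010⟩ + (-0.1105 + 0.07068i)|011⟩ + (0.01959 - 0.2283i)|100⟩ + (0.05542 - 0.6457i)|101⟩ + (-0.02118 - 0.04034i)|110⟩ + (-0.05991 - 0.1141i)|111⟩

amp(|b₁b₂…⟩) = product of the factor amplitudes for bits b₁, b₂, …; only kets whose every factor amplitude is nonzero survive.
|000⟩: (-0.7133)(0.9808)(0.3333) = -0.2332
|001⟩: (-0.7133)(0.9808)(0.9428) = -0.6596
|010⟩: (-0.7133)(0.1643 - 0.1051i)(0.3333) = (-0.03906 + 0.02499i)
|011⟩: (-0.7133)(0.1643 - 0.1051i)(0.9428) = (-0.1105 + 0.07068i)
|100⟩: (0.05993 - 0.6983i)(0.9808)(0.3333) = (0.01959 - 0.2283i)
|101⟩: (0.05993 - 0.6983i)(0.9808)(0.9428) = (0.05542 - 0.6457i)
|110⟩: (0.05993 - 0.6983i)(0.1643 - 0.1051i)(0.3333) = (-0.02118 - 0.04034i)
|111⟩: (0.05993 - 0.6983i)(0.1643 - 0.1051i)(0.9428) = (-0.05991 - 0.1141i)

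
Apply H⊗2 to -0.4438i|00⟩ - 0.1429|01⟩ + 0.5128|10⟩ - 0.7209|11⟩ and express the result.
(-0.1755 - 0.2219i)|00⟩ + (0.6883 - 0.2219i)|01⟩ + (0.0326 - 0.2219i)|10⟩ + (-0.5454 - 0.2219i)|11⟩

H⊗2 gives amp(|y⟩) = (1/2) Σ_x (−1)^(x·y) amp(|x⟩), where x·y is the number of positions in which both x and y have a 1.
|00⟩: (-0.4438i - 0.1429 + 0.5128 - 0.7209)/2 = (-0.1755 - 0.2219i)
|01⟩: (-0.4438i + 0.1429 + 0.5128 + 0.7209)/2 = (0.6883 - 0.2219i)
|10⟩: (-0.4438i - 0.1429 - 0.5128 + 0.7209)/2 = (0.0326 - 0.2219i)
|11⟩: (-0.4438i + 0.1429 - 0.5128 - 0.7209)/2 = (-0.5454 - 0.2219i)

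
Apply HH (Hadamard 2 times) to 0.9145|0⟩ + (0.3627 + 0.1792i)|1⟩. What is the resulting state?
0.9145|0⟩ + (0.3627 + 0.1792i)|1⟩

H² = I, so an even number of Hadamards cancels: H^2 = I and the state is unchanged.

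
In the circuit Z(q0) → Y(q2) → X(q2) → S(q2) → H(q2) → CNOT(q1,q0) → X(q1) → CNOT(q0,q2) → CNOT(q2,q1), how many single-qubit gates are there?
6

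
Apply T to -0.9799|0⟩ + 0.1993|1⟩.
-0.9799|0⟩ + (0.1409 + 0.1409i)|1⟩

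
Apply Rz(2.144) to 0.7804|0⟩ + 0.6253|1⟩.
(0.3733 - 0.6853i)|0⟩ + (0.2991 + 0.5491i)|1⟩

Rz(2.144) = [[e^(−iθ/2), 0], [0, e^(iθ/2)]] with e^(±iθ/2) = cos(θ/2) ± i·sin(θ/2); θ = 2.144, cos(θ/2) ≈ 0.478369, sin(θ/2) ≈ 0.878159.
With a = amp(|0⟩) = 0.7804 and b = amp(|1⟩) = 0.6253:
new amp(|0⟩) = (0.478369 - 0.878159i)·a = (0.3733 - 0.6853i)
new amp(|1⟩) = (0.478369 + 0.878159i)·b = (0.2991 + 0.5491i)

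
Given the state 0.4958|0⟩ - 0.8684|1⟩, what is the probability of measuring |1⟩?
0.7541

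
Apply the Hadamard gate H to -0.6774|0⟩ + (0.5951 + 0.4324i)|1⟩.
(-0.05819 + 0.3058i)|0⟩ + (-0.8998 - 0.3058i)|1⟩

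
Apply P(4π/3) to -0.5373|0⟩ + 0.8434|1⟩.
-0.5373|0⟩ + (-0.4217 - 0.7304i)|1⟩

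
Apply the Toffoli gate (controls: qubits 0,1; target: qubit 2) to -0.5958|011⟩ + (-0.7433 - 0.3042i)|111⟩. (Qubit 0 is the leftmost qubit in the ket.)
-0.5958|011⟩ + (-0.7433 - 0.3042i)|110⟩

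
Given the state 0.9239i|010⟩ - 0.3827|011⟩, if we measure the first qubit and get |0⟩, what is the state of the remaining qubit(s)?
0.9239i|10⟩ - 0.3827|11⟩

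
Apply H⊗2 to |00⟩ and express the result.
1/2|00⟩ + 1/2|01⟩ + 1/2|10⟩ + 1/2|11⟩

H⊗2 gives amp(|y⟩) = (1/2) Σ_x (−1)^(x·y) amp(|x⟩), where x·y is the number of positions in which both x and y have a 1.
|00⟩: (1)/2 = 1/2
|01⟩: (1)/2 = 1/2
|10⟩: (1)/2 = 1/2
|11⟩: (1)/2 = 1/2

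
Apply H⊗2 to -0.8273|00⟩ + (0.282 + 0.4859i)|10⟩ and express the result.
(-0.2727 + 0.243i)|00⟩ + (-0.2727 + 0.243i)|01⟩ + (-0.5547 - 0.243i)|10⟩ + (-0.5547 - 0.243i)|11⟩

H⊗2 gives amp(|y⟩) = (1/2) Σ_x (−1)^(x·y) amp(|x⟩), where x·y is the number of positions in which both x and y have a 1.
|00⟩: (-0.8273 + (0.282 + 0.4859i))/2 = (-0.2727 + 0.243i)
|01⟩: (-0.8273 + (0.282 + 0.4859i))/2 = (-0.2727 + 0.243i)
|10⟩: (-0.8273 - (0.282 + 0.4859i))/2 = (-0.5547 - 0.243i)
|11⟩: (-0.8273 - (0.282 + 0.4859i))/2 = (-0.5547 - 0.243i)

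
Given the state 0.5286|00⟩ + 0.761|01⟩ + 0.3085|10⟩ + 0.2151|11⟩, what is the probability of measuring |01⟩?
0.5791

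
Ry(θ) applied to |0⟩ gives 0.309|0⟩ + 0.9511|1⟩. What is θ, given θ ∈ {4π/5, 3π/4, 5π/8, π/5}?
4π/5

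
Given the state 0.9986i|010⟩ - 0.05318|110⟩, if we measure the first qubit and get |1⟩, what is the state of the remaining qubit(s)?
-|10⟩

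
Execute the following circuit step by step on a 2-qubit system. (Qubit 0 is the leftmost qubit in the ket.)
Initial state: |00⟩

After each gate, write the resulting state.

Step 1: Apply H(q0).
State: 1/√2|00⟩ + 1/√2|10⟩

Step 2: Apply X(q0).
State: 1/√2|00⟩ + 1/√2|10⟩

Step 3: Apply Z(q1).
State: 1/√2|00⟩ + 1/√2|10⟩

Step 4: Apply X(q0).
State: 1/√2|00⟩ + 1/√2|10⟩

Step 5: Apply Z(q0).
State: 1/√2|00⟩ - 1/√2|10⟩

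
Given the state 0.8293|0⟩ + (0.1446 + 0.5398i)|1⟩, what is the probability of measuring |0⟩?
0.6877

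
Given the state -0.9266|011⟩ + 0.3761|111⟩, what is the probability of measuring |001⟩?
0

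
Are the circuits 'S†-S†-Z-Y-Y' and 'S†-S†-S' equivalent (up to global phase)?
No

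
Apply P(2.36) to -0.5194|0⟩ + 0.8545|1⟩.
-0.5194|0⟩ + (-0.6065 + 0.6019i)|1⟩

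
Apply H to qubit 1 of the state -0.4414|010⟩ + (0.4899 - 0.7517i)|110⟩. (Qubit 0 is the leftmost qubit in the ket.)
-0.3121|000⟩ + 0.3121|010⟩ + (0.3464 - 0.5315i)|100⟩ + (-0.3464 + 0.5315i)|110⟩

H on qubit 1 mixes each pair of kets that differ only in qubit 1: amplitudes (a, b) of (|…0…⟩, |…1…⟩) become ((a + b)/√2, (a − b)/√2). Kets absent from the input have amplitude 0.
(|000⟩, |010⟩): (a, b) = (0, -0.4414) → (-0.3121, 0.3121)
(|100⟩, |110⟩): (a, b) = (0, (0.4899 - 0.7517i)) → ((0.3464 - 0.5315i), (-0.3464 + 0.5315i))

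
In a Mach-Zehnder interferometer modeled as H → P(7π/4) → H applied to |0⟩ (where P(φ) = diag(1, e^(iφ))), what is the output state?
(0.8536 - (1/√8)i)|0⟩ + (0.1464 + (1/√8)i)|1⟩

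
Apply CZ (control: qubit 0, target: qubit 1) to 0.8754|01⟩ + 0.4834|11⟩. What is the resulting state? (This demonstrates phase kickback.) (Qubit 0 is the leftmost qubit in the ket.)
0.8754|01⟩ - 0.4834|11⟩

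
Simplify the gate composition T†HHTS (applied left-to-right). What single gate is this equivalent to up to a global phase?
S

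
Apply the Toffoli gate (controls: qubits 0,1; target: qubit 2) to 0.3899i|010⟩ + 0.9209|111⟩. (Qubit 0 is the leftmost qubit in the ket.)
0.3899i|010⟩ + 0.9209|110⟩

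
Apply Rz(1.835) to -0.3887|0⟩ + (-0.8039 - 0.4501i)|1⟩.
(-0.2363 + 0.3087i)|0⟩ + (-0.1312 - 0.9119i)|1⟩

Rz(1.835) = [[e^(−iθ/2), 0], [0, e^(iθ/2)]] with e^(±iθ/2) = cos(θ/2) ± i·sin(θ/2); θ = 1.835, cos(θ/2) ≈ 0.607807, sin(θ/2) ≈ 0.794085.
With a = amp(|0⟩) = -0.3887 and b = amp(|1⟩) = (-0.8039 - 0.4501i):
new amp(|0⟩) = (0.607807 - 0.794085i)·a = (-0.2363 + 0.3087i)
new amp(|1⟩) = (0.607807 + 0.794085i)·b = (-0.1312 - 0.9119i)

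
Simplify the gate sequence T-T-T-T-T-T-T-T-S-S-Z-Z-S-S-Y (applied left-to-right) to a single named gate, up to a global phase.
Y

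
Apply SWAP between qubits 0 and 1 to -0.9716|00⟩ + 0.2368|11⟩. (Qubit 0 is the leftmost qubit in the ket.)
-0.9716|00⟩ + 0.2368|11⟩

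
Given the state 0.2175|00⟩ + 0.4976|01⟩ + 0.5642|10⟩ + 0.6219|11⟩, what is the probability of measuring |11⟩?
0.3868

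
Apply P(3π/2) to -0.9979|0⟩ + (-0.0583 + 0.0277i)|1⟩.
-0.9979|0⟩ + (0.0277 + 0.0583i)|1⟩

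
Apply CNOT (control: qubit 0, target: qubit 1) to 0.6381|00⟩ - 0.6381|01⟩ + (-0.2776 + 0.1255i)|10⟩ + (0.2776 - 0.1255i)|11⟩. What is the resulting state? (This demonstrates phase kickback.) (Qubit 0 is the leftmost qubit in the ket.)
0.6381|00⟩ - 0.6381|01⟩ + (0.2776 - 0.1255i)|10⟩ + (-0.2776 + 0.1255i)|11⟩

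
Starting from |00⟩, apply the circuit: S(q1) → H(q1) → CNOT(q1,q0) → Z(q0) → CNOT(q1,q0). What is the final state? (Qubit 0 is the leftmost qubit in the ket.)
1/√2|00⟩ - 1/√2|01⟩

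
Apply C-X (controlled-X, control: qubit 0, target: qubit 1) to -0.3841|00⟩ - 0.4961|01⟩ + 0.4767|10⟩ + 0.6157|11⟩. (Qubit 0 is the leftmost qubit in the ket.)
-0.3841|00⟩ - 0.4961|01⟩ + 0.6157|10⟩ + 0.4767|11⟩

C-X leaves the control-|0⟩ kets |00⟩, |01⟩ unchanged and applies X to qubit 1 on the control-|1⟩ pair (|10⟩, |11⟩).
X = [[0, 1], [1, 0]].
With a = amp(|10⟩) = 0.4767 and b = amp(|11⟩) = 0.6157:
new amp(|10⟩) = (1)·b = 0.6157
new amp(|11⟩) = (1)·a = 0.4767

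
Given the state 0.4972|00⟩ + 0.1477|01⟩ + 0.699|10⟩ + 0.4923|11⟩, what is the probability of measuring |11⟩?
0.2424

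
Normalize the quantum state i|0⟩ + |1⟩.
(1/√2)i|0⟩ + 1/√2|1⟩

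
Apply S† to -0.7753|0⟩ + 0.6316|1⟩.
-0.7753|0⟩ - 0.6316i|1⟩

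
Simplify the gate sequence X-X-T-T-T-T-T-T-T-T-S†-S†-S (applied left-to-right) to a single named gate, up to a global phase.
S†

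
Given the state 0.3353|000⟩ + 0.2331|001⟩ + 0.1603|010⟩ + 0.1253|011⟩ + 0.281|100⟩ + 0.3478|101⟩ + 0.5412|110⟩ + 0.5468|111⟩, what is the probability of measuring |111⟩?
0.299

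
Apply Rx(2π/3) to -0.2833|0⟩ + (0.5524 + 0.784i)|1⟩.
(0.5373 - 0.4784i)|0⟩ + (0.2762 + 0.6373i)|1⟩

Rx(2π/3) = [[cos(θ/2), −i·sin(θ/2)], [−i·sin(θ/2), cos(θ/2)]]; θ = 2π/3, cos(θ/2) ≈ 0.5, sin(θ/2) ≈ 0.866025.
With a = amp(|0⟩) = -0.2833 and b = amp(|1⟩) = (0.5524 + 0.784i):
new amp(|0⟩) = (0.5)·a + (-0.866025i)·b = (0.5373 - 0.4784i)
new amp(|1⟩) = (-0.866025i)·a + (0.5)·b = (0.2762 + 0.6373i)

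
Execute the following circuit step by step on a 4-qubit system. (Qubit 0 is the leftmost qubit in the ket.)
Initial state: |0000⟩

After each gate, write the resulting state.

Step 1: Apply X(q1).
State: |0100⟩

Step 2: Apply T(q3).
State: |0100⟩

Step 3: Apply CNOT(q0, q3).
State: |0100⟩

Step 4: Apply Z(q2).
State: |0100⟩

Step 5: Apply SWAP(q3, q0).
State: |0100⟩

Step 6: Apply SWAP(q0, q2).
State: |0100⟩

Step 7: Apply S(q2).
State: |0100⟩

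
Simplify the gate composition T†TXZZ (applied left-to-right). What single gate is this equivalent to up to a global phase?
X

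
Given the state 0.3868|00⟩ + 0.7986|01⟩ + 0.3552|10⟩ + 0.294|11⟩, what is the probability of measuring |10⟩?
0.1262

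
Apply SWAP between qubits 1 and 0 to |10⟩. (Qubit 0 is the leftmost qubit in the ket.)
|01⟩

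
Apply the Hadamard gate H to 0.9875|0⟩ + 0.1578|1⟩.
0.8098|0⟩ + 0.5867|1⟩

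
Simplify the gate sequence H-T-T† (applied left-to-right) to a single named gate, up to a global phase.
H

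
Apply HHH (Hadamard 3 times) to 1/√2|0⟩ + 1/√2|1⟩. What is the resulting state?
|0⟩

H² = I, so H^3 = H: a single Hadamard. With (a, b) = (1/√2, 1/√2), H gives ((a + b)/√2, (a − b)/√2) = (1, 0).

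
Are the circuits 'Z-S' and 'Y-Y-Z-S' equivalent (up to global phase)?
Yes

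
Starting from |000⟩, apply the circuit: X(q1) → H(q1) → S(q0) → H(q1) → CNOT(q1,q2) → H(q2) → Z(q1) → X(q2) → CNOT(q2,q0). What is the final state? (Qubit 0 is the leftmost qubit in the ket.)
1/√2|010⟩ - 1/√2|111⟩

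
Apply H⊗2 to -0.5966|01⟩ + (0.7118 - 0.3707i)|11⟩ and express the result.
(0.0576 - 0.1854i)|00⟩ + (-0.0576 + 0.1854i)|01⟩ + (-0.6542 + 0.1854i)|10⟩ + (0.6542 - 0.1854i)|11⟩

H⊗2 gives amp(|y⟩) = (1/2) Σ_x (−1)^(x·y) amp(|x⟩), where x·y is the number of positions in which both x and y have a 1.
|00⟩: (-0.5966 + (0.7118 - 0.3707i))/2 = (0.0576 - 0.1854i)
|01⟩: (0.5966 - (0.7118 - 0.3707i))/2 = (-0.0576 + 0.1854i)
|10⟩: (-0.5966 - (0.7118 - 0.3707i))/2 = (-0.6542 + 0.1854i)
|11⟩: (0.5966 + (0.7118 - 0.3707i))/2 = (0.6542 - 0.1854i)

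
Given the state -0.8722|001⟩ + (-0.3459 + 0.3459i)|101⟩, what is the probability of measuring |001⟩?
0.7607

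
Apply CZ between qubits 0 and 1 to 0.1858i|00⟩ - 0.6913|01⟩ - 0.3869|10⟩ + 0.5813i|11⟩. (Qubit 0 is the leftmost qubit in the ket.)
0.1858i|00⟩ - 0.6913|01⟩ - 0.3869|10⟩ - 0.5813i|11⟩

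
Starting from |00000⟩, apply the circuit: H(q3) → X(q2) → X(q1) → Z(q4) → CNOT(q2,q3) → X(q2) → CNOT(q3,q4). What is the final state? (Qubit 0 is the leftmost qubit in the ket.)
1/√2|01000⟩ + 1/√2|01011⟩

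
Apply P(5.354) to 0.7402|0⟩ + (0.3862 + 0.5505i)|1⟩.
0.7402|0⟩ + (0.6722 + 0.02007i)|1⟩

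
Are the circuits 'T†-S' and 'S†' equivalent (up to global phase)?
No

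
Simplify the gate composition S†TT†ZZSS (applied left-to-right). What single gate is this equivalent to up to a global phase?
S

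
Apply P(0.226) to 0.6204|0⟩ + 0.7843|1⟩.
0.6204|0⟩ + (0.7644 + 0.1757i)|1⟩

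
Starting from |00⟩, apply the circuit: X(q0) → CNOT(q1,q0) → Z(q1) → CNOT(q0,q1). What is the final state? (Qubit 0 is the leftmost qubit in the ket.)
|11⟩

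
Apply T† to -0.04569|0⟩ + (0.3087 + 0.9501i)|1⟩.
-0.04569|0⟩ + (0.8901 + 0.4535i)|1⟩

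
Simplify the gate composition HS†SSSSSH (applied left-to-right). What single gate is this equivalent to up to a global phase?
I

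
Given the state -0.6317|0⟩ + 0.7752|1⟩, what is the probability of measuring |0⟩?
0.399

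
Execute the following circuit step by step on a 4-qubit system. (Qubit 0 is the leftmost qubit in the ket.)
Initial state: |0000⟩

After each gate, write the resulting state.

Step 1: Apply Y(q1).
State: i|0100⟩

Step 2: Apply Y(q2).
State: -|0110⟩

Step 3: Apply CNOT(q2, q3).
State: -|0111⟩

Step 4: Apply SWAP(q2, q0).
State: -|1101⟩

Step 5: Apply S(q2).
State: -|1101⟩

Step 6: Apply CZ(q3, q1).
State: |1101⟩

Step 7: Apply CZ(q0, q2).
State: |1101⟩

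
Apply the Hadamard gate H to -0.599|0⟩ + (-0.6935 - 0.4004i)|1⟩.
(-0.9139 - 0.2831i)|0⟩ + (0.06682 + 0.2831i)|1⟩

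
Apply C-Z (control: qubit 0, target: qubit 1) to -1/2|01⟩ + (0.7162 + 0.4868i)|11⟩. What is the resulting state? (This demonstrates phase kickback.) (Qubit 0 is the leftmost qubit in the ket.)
-1/2|01⟩ + (-0.7162 - 0.4868i)|11⟩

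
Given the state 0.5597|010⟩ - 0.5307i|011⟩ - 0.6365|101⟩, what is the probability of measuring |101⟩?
0.4051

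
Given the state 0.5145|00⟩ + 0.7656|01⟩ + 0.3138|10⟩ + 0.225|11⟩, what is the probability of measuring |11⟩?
0.05063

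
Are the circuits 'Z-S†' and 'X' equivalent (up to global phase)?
No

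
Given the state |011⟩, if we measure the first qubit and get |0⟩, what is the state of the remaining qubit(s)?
|11⟩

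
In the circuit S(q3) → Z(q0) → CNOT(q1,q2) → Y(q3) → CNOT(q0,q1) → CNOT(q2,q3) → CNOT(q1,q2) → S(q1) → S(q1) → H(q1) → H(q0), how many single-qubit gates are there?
7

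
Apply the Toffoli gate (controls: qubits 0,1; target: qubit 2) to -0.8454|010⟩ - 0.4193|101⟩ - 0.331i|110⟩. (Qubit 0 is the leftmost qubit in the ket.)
-0.8454|010⟩ - 0.4193|101⟩ - 0.331i|111⟩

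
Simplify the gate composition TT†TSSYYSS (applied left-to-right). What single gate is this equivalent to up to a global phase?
T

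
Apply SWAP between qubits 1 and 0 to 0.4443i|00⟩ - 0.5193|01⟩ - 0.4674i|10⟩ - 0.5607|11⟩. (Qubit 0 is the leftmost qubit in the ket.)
0.4443i|00⟩ - 0.4674i|01⟩ - 0.5193|10⟩ - 0.5607|11⟩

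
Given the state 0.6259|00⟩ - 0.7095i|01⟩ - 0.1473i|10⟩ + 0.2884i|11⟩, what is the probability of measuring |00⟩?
0.3918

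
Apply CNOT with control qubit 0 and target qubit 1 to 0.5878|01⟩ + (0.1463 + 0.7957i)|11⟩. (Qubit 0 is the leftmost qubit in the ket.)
0.5878|01⟩ + (0.1463 + 0.7957i)|10⟩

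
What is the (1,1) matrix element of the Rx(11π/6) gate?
-0.9659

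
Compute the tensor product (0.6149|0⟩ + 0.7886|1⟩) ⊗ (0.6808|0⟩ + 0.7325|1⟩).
0.4186|00⟩ + 0.4504|01⟩ + 0.5369|10⟩ + 0.5776|11⟩

amp(|b₁b₂…⟩) = product of the factor amplitudes for bits b₁, b₂, …; only kets whose every factor amplitude is nonzero survive.
|00⟩: (0.6149)(0.6808) = 0.4186
|01⟩: (0.6149)(0.7325) = 0.4504
|10⟩: (0.7886)(0.6808) = 0.5369
|11⟩: (0.7886)(0.7325) = 0.5776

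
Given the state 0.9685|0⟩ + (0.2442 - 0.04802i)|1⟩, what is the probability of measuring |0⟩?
0.938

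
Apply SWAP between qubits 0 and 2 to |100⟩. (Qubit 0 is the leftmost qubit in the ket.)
|001⟩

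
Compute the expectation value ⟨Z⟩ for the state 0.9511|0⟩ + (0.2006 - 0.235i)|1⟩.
0.8091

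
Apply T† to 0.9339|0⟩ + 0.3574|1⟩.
0.9339|0⟩ + (0.2527 - 0.2527i)|1⟩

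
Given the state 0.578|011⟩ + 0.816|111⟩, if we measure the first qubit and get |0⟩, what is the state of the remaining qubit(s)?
|11⟩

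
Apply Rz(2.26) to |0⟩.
(0.4267 - 0.9044i)|0⟩

Rz(2.26) = [[e^(−iθ/2), 0], [0, e^(iθ/2)]] with e^(±iθ/2) = cos(θ/2) ± i·sin(θ/2); θ = 2.26, cos(θ/2) ≈ 0.42666, sin(θ/2) ≈ 0.904412.
With a = amp(|0⟩) = 1 and b = amp(|1⟩) = 0:
new amp(|0⟩) = (0.42666 - 0.904412i)·a = (0.4267 - 0.9044i)
new amp(|1⟩) = (0.42666 + 0.904412i)·b = 0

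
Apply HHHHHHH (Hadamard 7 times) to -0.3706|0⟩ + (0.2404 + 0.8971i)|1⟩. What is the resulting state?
(-0.09207 + 0.6343i)|0⟩ + (-0.432 - 0.6343i)|1⟩

H² = I, so H^7 = H: a single Hadamard. With (a, b) = (-0.3706, (0.2404 + 0.8971i)), H gives ((a + b)/√2, (a − b)/√2) = ((-0.09207 + 0.6343i), (-0.432 - 0.6343i)).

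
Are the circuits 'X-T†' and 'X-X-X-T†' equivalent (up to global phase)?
Yes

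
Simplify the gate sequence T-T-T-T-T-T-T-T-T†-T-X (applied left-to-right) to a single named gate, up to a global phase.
X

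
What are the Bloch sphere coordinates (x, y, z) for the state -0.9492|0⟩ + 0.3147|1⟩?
(-0.5974, 0, 0.8019)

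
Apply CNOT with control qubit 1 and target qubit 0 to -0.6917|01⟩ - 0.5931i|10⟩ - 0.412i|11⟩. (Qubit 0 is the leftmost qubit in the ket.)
-0.412i|01⟩ - 0.5931i|10⟩ - 0.6917|11⟩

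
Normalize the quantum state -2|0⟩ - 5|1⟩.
-0.3714|0⟩ - 0.9285|1⟩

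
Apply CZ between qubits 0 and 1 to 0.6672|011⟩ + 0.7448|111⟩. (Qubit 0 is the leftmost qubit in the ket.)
0.6672|011⟩ - 0.7448|111⟩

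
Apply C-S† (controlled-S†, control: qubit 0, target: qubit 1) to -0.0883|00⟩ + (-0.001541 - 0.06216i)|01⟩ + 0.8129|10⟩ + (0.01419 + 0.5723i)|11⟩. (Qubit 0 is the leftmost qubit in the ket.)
-0.0883|00⟩ + (-0.001541 - 0.06216i)|01⟩ + 0.8129|10⟩ + (0.5723 - 0.01419i)|11⟩

C-S† leaves the control-|0⟩ kets |00⟩, |01⟩ unchanged and applies S† to qubit 1 on the control-|1⟩ pair (|10⟩, |11⟩).
S† = [[1, 0], [0, -i]].
With a = amp(|10⟩) = 0.8129 and b = amp(|11⟩) = (0.01419 + 0.5723i):
new amp(|10⟩) = (1)·a = 0.8129
new amp(|11⟩) = (-i)·b = (0.5723 - 0.01419i)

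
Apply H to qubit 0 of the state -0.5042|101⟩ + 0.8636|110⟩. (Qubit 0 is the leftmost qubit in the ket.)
-0.3565|001⟩ + 0.6107|010⟩ + 0.3565|101⟩ - 0.6107|110⟩

H on qubit 0 mixes each pair of kets that differ only in qubit 0: amplitudes (a, b) of (|…0…⟩, |…1…⟩) become ((a + b)/√2, (a − b)/√2). Kets absent from the input have amplitude 0.
(|001⟩, |101⟩): (a, b) = (0, -0.5042) → (-0.3565, 0.3565)
(|010⟩, |110⟩): (a, b) = (0, 0.8636) → (0.6107, -0.6107)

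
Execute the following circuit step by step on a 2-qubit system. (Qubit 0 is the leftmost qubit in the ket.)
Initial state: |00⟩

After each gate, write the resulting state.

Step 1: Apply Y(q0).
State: i|10⟩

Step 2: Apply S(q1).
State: i|10⟩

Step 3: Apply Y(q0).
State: |00⟩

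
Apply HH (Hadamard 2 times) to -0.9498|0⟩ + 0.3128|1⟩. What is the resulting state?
-0.9498|0⟩ + 0.3128|1⟩

H² = I, so an even number of Hadamards cancels: H^2 = I and the state is unchanged.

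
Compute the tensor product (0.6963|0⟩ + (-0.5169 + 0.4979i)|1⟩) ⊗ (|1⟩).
0.6963|01⟩ + (-0.5169 + 0.4979i)|11⟩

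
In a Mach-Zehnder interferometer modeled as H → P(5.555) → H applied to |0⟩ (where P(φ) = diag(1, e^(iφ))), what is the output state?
(0.8732 - 0.3328i)|0⟩ + (0.1268 + 0.3328i)|1⟩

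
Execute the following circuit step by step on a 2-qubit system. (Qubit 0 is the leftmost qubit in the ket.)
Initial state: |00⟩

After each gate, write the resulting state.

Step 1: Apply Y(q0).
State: i|10⟩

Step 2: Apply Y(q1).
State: -|11⟩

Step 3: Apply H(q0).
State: -1/√2|01⟩ + 1/√2|11⟩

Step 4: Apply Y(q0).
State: -(1/√2)i|01⟩ - (1/√2)i|11⟩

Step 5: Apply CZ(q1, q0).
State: -(1/√2)i|01⟩ + (1/√2)i|11⟩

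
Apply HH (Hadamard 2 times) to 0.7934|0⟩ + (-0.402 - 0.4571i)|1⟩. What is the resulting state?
0.7934|0⟩ + (-0.402 - 0.4571i)|1⟩

H² = I, so an even number of Hadamards cancels: H^2 = I and the state is unchanged.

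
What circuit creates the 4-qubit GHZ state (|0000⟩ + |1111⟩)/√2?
H(q0) → CNOT(q0,q1) → CNOT(q0,q2) → CNOT(q0,q3)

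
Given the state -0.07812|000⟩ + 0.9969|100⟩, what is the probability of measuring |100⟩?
0.9938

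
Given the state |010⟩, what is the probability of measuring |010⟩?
1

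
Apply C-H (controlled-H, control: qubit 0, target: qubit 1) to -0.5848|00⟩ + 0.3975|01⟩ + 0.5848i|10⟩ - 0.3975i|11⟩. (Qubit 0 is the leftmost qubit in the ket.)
-0.5848|00⟩ + 0.3975|01⟩ + 0.1324i|10⟩ + 0.6946i|11⟩

C-H leaves the control-|0⟩ kets |00⟩, |01⟩ unchanged and applies H to qubit 1 on the control-|1⟩ pair (|10⟩, |11⟩).
H = [[1/√2, 1/√2], [1/√2, -1/√2]].
With a = amp(|10⟩) = 0.5848i and b = amp(|11⟩) = -0.3975i:
new amp(|10⟩) = (1/√2)·a + (1/√2)·b = 0.1324i
new amp(|11⟩) = (1/√2)·a + (-1/√2)·b = 0.6946i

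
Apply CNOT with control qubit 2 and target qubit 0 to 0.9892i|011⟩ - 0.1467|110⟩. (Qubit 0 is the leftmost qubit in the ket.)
-0.1467|110⟩ + 0.9892i|111⟩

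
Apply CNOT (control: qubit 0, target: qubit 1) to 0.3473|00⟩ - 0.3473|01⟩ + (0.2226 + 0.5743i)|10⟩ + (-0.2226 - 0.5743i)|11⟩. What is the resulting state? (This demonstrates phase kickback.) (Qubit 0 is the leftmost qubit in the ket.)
0.3473|00⟩ - 0.3473|01⟩ + (-0.2226 - 0.5743i)|10⟩ + (0.2226 + 0.5743i)|11⟩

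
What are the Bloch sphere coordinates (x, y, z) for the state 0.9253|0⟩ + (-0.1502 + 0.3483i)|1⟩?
(-0.278, 0.6446, 0.7123)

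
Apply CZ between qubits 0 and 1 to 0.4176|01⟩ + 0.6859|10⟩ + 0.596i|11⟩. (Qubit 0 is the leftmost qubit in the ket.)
0.4176|01⟩ + 0.6859|10⟩ - 0.596i|11⟩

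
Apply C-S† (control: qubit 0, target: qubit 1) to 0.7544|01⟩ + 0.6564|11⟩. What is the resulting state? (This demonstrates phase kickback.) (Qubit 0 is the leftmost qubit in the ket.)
0.7544|01⟩ - 0.6564i|11⟩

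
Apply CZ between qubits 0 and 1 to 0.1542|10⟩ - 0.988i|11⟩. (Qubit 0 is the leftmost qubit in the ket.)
0.1542|10⟩ + 0.988i|11⟩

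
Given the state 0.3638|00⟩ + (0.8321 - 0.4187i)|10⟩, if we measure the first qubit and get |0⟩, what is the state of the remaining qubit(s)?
|0⟩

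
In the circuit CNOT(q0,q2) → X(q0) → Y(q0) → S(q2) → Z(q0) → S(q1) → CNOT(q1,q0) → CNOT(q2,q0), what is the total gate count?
8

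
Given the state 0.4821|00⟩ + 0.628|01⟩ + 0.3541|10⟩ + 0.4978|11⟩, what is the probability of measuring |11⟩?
0.2478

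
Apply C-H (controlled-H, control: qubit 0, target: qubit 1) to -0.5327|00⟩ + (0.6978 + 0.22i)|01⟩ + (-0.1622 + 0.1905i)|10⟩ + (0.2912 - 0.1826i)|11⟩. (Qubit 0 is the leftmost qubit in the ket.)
-0.5327|00⟩ + (0.6978 + 0.22i)|01⟩ + (0.09122 + 0.005586i)|10⟩ + (-0.3206 + 0.2638i)|11⟩

C-H leaves the control-|0⟩ kets |00⟩, |01⟩ unchanged and applies H to qubit 1 on the control-|1⟩ pair (|10⟩, |11⟩).
H = [[1/√2, 1/√2], [1/√2, -1/√2]].
With a = amp(|10⟩) = (-0.1622 + 0.1905i) and b = amp(|11⟩) = (0.2912 - 0.1826i):
new amp(|10⟩) = (1/√2)·a + (1/√2)·b = (0.09122 + 0.005586i)
new amp(|11⟩) = (1/√2)·a + (-1/√2)·b = (-0.3206 + 0.2638i)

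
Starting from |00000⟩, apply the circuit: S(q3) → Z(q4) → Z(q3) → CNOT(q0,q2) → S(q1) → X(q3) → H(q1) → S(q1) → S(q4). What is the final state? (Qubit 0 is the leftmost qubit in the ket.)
1/√2|00010⟩ + (1/√2)i|01010⟩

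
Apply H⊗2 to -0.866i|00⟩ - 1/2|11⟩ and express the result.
(-0.25 - 0.433i)|00⟩ + (0.25 - 0.433i)|01⟩ + (0.25 - 0.433i)|10⟩ + (-0.25 - 0.433i)|11⟩

H⊗2 gives amp(|y⟩) = (1/2) Σ_x (−1)^(x·y) amp(|x⟩), where x·y is the number of positions in which both x and y have a 1.
|00⟩: (-0.866i - 1/2)/2 = (-0.25 - 0.433i)
|01⟩: (-0.866i + 1/2)/2 = (0.25 - 0.433i)
|10⟩: (-0.866i + 1/2)/2 = (0.25 - 0.433i)
|11⟩: (-0.866i - 1/2)/2 = (-0.25 - 0.433i)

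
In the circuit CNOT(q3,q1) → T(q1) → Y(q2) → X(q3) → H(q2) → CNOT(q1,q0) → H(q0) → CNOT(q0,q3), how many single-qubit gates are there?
5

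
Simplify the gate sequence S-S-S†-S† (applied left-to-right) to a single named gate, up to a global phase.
I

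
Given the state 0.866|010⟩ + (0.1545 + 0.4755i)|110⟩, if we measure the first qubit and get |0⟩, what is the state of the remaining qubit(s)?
|10⟩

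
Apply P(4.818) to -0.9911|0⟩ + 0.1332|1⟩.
-0.9911|0⟩ + (0.01404 - 0.1325i)|1⟩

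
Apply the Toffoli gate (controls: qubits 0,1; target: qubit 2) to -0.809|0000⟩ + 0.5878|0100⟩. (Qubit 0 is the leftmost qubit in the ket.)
-0.809|0000⟩ + 0.5878|0100⟩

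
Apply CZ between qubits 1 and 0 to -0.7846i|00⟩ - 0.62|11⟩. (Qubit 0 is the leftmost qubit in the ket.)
-0.7846i|00⟩ + 0.62|11⟩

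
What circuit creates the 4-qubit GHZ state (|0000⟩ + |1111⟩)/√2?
H(q0) → CNOT(q0,q1) → CNOT(q0,q2) → CNOT(q0,q3)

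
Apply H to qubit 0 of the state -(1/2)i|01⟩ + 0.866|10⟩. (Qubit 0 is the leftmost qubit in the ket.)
0.6124|00⟩ - (1/√8)i|01⟩ - 0.6124|10⟩ - (1/√8)i|11⟩

H on qubit 0 mixes each pair of kets that differ only in qubit 0: amplitudes (a, b) of (|…0…⟩, |…1…⟩) become ((a + b)/√2, (a − b)/√2). Kets absent from the input have amplitude 0.
(|00⟩, |10⟩): (a, b) = (0, 0.866) → (0.6124, -0.6124)
(|01⟩, |11⟩): (a, b) = (-(1/2)i, 0) → (-(1/√8)i, -(1/√8)i)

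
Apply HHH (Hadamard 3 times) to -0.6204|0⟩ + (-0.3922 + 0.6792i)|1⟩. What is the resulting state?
(-0.716 + 0.4803i)|0⟩ + (-0.1614 - 0.4803i)|1⟩

H² = I, so H^3 = H: a single Hadamard. With (a, b) = (-0.6204, (-0.3922 + 0.6792i)), H gives ((a + b)/√2, (a − b)/√2) = ((-0.716 + 0.4803i), (-0.1614 - 0.4803i)).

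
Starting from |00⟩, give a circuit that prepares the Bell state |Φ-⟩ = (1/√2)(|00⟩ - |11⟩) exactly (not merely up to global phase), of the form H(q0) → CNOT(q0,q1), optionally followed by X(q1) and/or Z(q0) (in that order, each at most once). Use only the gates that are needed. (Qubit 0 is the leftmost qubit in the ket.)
H(q0) → CNOT(q0,q1) → Z(q0)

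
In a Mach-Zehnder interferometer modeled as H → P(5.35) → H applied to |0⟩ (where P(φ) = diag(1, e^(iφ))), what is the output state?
(0.7976 - 0.4018i)|0⟩ + (0.2024 + 0.4018i)|1⟩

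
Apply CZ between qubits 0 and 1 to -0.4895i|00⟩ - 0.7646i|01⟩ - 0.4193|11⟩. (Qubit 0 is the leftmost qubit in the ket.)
-0.4895i|00⟩ - 0.7646i|01⟩ + 0.4193|11⟩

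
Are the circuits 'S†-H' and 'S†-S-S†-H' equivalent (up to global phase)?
Yes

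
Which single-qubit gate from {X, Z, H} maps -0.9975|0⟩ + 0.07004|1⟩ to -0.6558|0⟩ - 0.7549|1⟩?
H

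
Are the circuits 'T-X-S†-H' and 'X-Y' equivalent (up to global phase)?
No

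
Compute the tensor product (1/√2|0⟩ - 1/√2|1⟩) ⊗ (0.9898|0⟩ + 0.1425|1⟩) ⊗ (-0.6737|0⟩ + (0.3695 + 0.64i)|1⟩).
-0.4715|000⟩ + (0.2586 + 0.4479i)|001⟩ - 0.06788|010⟩ + (0.03723 + 0.06449i)|011⟩ + 0.4715|100⟩ + (-0.2586 - 0.4479i)|101⟩ + 0.06788|110⟩ + (-0.03723 - 0.06449i)|111⟩

amp(|b₁b₂…⟩) = product of the factor amplitudes for bits b₁, b₂, …; only kets whose every factor amplitude is nonzero survive.
|000⟩: (1/√2)(0.9898)(-0.6737) = -0.4715
|001⟩: (1/√2)(0.9898)(0.3695 + 0.64i) = (0.2586 + 0.4479i)
|010⟩: (1/√2)(0.1425)(-0.6737) = -0.06788
|011⟩: (1/√2)(0.1425)(0.3695 + 0.64i) = (0.03723 + 0.06449i)
|100⟩: (-1/√2)(0.9898)(-0.6737) = 0.4715
|101⟩: (-1/√2)(0.9898)(0.3695 + 0.64i) = (-0.2586 - 0.4479i)
|110⟩: (-1/√2)(0.1425)(-0.6737) = 0.06788
|111⟩: (-1/√2)(0.1425)(0.3695 + 0.64i) = (-0.03723 - 0.06449i)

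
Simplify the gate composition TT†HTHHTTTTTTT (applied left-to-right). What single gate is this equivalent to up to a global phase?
H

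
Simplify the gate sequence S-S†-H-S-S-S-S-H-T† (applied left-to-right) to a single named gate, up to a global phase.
T†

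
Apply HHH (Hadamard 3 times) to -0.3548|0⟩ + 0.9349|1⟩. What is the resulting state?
0.4102|0⟩ - 0.912|1⟩

H² = I, so H^3 = H: a single Hadamard. With (a, b) = (-0.3548, 0.9349), H gives ((a + b)/√2, (a − b)/√2) = (0.4102, -0.912).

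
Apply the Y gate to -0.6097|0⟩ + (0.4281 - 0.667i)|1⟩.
(-0.667 - 0.4281i)|0⟩ - 0.6097i|1⟩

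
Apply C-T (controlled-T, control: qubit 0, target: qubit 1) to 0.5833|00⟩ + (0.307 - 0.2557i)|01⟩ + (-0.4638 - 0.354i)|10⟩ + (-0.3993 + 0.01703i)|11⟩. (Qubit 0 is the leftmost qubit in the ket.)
0.5833|00⟩ + (0.307 - 0.2557i)|01⟩ + (-0.4638 - 0.354i)|10⟩ + (-0.2944 - 0.2703i)|11⟩

C-T leaves the control-|0⟩ kets |00⟩, |01⟩ unchanged and applies T to qubit 1 on the control-|1⟩ pair (|10⟩, |11⟩).
T = [[1, 0], [0, (1/√2 + (1/√2)i)]].
With a = amp(|10⟩) = (-0.4638 - 0.354i) and b = amp(|11⟩) = (-0.3993 + 0.01703i):
new amp(|10⟩) = (1)·a = (-0.4638 - 0.354i)
new amp(|11⟩) = (1/√2 + (1/√2)i)·b = (-0.2944 - 0.2703i)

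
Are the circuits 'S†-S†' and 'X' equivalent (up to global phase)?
No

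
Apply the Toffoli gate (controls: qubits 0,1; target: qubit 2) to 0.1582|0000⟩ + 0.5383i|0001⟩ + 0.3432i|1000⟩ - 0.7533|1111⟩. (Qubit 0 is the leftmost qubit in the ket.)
0.1582|0000⟩ + 0.5383i|0001⟩ + 0.3432i|1000⟩ - 0.7533|1101⟩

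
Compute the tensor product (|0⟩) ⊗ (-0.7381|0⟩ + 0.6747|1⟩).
-0.7381|00⟩ + 0.6747|01⟩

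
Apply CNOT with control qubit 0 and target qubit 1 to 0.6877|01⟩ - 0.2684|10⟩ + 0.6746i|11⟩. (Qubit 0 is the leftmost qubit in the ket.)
0.6877|01⟩ + 0.6746i|10⟩ - 0.2684|11⟩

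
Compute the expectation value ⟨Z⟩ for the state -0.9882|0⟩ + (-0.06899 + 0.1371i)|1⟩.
0.953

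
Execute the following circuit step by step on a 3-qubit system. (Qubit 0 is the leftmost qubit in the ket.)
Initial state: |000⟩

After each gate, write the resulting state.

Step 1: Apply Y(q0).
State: i|100⟩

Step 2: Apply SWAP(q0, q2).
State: i|001⟩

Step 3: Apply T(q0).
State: i|001⟩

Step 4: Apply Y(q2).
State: |000⟩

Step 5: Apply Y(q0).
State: i|100⟩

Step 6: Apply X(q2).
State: i|101⟩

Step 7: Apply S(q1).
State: i|101⟩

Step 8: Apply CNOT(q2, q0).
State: i|001⟩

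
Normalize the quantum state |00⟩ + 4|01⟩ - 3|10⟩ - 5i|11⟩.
0.14|00⟩ + 0.5601|01⟩ - 0.4201|10⟩ - 0.7001i|11⟩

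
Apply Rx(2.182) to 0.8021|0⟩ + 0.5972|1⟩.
(0.3702 - 0.5298i)|0⟩ + (0.2757 - 0.7115i)|1⟩

Rx(2.182) = [[cos(θ/2), −i·sin(θ/2)], [−i·sin(θ/2), cos(θ/2)]]; θ = 2.182, cos(θ/2) ≈ 0.461599, sin(θ/2) ≈ 0.887089.
With a = amp(|0⟩) = 0.8021 and b = amp(|1⟩) = 0.5972:
new amp(|0⟩) = (0.461599)·a + (-0.887089i)·b = (0.3702 - 0.5298i)
new amp(|1⟩) = (-0.887089i)·a + (0.461599)·b = (0.2757 - 0.7115i)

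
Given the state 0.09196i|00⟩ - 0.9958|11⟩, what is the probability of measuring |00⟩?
0.008457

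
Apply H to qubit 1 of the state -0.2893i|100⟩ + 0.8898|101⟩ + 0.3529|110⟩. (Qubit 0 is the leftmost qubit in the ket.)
(0.2495 - 0.2046i)|100⟩ + 0.6292|101⟩ + (-0.2495 - 0.2046i)|110⟩ + 0.6292|111⟩

H on qubit 1 mixes each pair of kets that differ only in qubit 1: amplitudes (a, b) of (|…0…⟩, |…1…⟩) become ((a + b)/√2, (a − b)/√2). Kets absent from the input have amplitude 0.
(|100⟩, |110⟩): (a, b) = (-0.2893i, 0.3529) → ((0.2495 - 0.2046i), (-0.2495 - 0.2046i))
(|101⟩, |111⟩): (a, b) = (0.8898, 0) → (0.6292, 0.6292)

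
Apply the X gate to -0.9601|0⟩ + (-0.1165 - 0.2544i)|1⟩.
(-0.1165 - 0.2544i)|0⟩ - 0.9601|1⟩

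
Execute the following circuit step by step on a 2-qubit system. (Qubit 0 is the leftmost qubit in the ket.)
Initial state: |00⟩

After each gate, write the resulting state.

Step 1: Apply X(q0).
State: |10⟩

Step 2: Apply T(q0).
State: (1/√2 + (1/√2)i)|10⟩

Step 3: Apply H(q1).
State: (1/2 + (1/2)i)|10⟩ + (1/2 + (1/2)i)|11⟩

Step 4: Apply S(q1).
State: (1/2 + (1/2)i)|10⟩ + (-1/2 + (1/2)i)|11⟩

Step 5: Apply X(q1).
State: (-1/2 + (1/2)i)|10⟩ + (1/2 + (1/2)i)|11⟩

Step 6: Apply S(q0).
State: (-1/2 - (1/2)i)|10⟩ + (-1/2 + (1/2)i)|11⟩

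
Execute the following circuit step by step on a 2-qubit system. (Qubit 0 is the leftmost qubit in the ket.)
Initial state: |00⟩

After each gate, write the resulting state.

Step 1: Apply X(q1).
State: |01⟩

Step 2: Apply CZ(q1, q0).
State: |01⟩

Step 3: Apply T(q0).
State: |01⟩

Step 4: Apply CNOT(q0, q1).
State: |01⟩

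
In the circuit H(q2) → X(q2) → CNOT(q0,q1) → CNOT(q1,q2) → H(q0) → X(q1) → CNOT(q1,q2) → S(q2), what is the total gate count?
8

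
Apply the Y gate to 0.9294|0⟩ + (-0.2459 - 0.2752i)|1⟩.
(-0.2752 + 0.2459i)|0⟩ + 0.9294i|1⟩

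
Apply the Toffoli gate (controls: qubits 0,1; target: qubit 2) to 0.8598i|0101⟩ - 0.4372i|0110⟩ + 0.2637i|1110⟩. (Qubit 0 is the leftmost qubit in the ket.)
0.8598i|0101⟩ - 0.4372i|0110⟩ + 0.2637i|1100⟩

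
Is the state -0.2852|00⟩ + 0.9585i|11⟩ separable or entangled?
Entangled

Writing the state as a|00⟩ + b|01⟩ + c|10⟩ + d|11⟩, it is a product state iff ad − bc = 0.
Here (a, b, c, d) = (-0.2852, 0, 0, 0.9585i): ad − bc = (-0.2852)(0.9585i) − (0)(0) = -0.2734i ≠ 0, so the state is entangled.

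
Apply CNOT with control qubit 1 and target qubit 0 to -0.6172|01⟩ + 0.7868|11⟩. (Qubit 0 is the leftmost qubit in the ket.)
0.7868|01⟩ - 0.6172|11⟩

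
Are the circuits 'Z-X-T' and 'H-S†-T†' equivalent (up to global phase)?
No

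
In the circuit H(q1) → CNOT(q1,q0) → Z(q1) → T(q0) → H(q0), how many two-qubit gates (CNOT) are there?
1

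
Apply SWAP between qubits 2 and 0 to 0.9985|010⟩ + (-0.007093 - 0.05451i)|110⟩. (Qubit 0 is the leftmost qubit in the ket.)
0.9985|010⟩ + (-0.007093 - 0.05451i)|011⟩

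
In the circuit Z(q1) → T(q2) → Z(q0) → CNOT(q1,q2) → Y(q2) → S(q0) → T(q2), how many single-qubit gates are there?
6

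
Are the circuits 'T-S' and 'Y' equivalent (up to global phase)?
No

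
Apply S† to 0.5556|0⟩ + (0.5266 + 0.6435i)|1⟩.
0.5556|0⟩ + (0.6435 - 0.5266i)|1⟩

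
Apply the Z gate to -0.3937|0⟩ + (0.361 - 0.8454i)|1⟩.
-0.3937|0⟩ + (-0.361 + 0.8454i)|1⟩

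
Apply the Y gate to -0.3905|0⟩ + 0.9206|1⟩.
-0.9206i|0⟩ - 0.3905i|1⟩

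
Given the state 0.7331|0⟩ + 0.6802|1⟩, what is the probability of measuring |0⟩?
0.5374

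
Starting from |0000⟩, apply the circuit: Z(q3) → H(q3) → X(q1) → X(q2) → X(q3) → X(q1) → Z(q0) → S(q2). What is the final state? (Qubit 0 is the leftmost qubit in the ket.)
(1/√2)i|0010⟩ + (1/√2)i|0011⟩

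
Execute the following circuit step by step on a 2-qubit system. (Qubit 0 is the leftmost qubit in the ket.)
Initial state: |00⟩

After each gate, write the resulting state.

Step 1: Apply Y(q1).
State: i|01⟩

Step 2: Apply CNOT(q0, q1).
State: i|01⟩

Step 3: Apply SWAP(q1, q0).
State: i|10⟩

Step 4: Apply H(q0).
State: (1/√2)i|00⟩ - (1/√2)i|10⟩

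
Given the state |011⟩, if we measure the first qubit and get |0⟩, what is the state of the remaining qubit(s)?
|11⟩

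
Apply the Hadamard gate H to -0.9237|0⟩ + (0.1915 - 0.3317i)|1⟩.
(-0.5177 - 0.2345i)|0⟩ + (-0.7886 + 0.2345i)|1⟩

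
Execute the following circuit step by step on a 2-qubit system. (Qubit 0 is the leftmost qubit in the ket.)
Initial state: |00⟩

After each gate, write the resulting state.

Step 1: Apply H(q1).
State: 1/√2|00⟩ + 1/√2|01⟩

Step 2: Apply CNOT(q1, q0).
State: 1/√2|00⟩ + 1/√2|11⟩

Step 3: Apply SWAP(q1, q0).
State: 1/√2|00⟩ + 1/√2|11⟩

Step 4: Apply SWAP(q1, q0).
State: 1/√2|00⟩ + 1/√2|11⟩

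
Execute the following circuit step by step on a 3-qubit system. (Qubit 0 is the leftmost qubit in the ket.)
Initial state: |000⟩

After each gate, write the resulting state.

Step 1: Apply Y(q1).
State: i|010⟩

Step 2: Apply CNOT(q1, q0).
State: i|110⟩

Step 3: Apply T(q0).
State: (-1/√2 + (1/√2)i)|110⟩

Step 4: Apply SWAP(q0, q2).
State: (-1/√2 + (1/√2)i)|011⟩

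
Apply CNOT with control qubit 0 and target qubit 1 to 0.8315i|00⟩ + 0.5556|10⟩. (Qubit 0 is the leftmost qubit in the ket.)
0.8315i|00⟩ + 0.5556|11⟩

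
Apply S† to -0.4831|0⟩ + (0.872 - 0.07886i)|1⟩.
-0.4831|0⟩ + (-0.07886 - 0.872i)|1⟩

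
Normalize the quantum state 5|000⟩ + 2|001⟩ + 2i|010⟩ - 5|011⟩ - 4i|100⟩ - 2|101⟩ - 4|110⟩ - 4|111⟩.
0.4767|000⟩ + 0.1907|001⟩ + 0.1907i|010⟩ - 0.4767|011⟩ - 0.3814i|100⟩ - 0.1907|101⟩ - 0.3814|110⟩ - 0.3814|111⟩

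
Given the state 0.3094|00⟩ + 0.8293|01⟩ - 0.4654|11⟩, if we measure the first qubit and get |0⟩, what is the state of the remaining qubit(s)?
0.3496|0⟩ + 0.9369|1⟩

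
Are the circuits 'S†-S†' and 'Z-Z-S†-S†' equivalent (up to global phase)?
Yes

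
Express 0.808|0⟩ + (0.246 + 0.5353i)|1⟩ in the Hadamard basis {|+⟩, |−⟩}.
(0.7453 + 0.3785i)|+⟩ + (0.3974 - 0.3785i)|−⟩

With |ψ⟩ = α|0⟩ + β|1⟩, the Hadamard-basis coefficients are ⟨+|ψ⟩ = (α + β)/√2 and ⟨−|ψ⟩ = (α − β)/√2.
Here α = 0.808, β = (0.246 + 0.5353i): (α + β)/√2 = (0.7453 + 0.3785i), (α − β)/√2 = (0.3974 - 0.3785i).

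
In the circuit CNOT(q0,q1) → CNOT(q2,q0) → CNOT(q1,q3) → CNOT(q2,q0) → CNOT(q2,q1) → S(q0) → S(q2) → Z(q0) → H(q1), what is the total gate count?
9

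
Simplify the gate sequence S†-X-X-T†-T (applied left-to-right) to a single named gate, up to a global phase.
S†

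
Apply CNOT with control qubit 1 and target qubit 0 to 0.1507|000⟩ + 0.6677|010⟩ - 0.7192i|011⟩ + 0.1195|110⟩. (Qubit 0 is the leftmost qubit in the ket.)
0.1507|000⟩ + 0.1195|010⟩ + 0.6677|110⟩ - 0.7192i|111⟩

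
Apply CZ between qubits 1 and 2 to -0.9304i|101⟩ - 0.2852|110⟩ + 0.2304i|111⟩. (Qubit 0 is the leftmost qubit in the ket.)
-0.9304i|101⟩ - 0.2852|110⟩ - 0.2304i|111⟩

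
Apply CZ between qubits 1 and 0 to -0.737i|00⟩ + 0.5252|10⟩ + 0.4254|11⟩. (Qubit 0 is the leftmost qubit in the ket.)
-0.737i|00⟩ + 0.5252|10⟩ - 0.4254|11⟩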